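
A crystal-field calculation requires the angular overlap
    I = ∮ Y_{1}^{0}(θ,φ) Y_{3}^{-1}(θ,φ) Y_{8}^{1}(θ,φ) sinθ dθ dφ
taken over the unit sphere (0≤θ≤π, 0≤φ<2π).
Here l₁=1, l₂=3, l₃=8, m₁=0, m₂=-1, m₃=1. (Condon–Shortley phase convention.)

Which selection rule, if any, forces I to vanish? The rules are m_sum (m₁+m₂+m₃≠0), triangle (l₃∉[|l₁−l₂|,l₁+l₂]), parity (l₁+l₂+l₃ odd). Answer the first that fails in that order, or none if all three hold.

azimuthal sum: 0 − 1 + 1 = 0  ✓
l₃ must lie in [2,4]; have l₃=8  ✗
L = 1 + 3 + 8 = 12 (even)

triangle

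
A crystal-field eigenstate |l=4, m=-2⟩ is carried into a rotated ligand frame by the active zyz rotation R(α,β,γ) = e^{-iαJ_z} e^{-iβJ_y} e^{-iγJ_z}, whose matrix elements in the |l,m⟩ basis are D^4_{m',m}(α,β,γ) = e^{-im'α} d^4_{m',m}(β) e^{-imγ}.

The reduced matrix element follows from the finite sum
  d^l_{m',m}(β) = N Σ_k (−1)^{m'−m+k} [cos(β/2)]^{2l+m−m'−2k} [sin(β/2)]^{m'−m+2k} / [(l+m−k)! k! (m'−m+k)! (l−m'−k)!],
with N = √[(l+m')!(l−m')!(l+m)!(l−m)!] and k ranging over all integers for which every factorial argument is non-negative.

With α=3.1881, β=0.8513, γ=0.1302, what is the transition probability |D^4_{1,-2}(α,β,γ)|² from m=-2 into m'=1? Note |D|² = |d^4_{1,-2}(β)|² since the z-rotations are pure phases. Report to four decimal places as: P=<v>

P=0.1931

First d^4_{1,-2}(β=0.8513), then the phase factors e^{-i(1)α} and e^{-i(-2)γ}:
c=cos(0.851300/2)=0.910771, s=sin(0.851300/2)=0.412913; N=√[120·6·2·720]=1018.233765
Admissible k: 0..2 (factorial args all ≥0)
  k=0: (−1)^3·1018.2338/(72)·0.9108^5·0.4129^3 = -0.623929
  k=1: (−1)^4·1018.2338/(48)·0.9108^3·0.4129^5 = +0.192365
  k=2: (−1)^5·1018.2338/(240)·0.9108^1·0.4129^7 = -0.007908
d^4_{1,-2}(0.8513) = -0.623929 +0.192365 -0.007908 = -0.439472
|D^4_{1,-2}|² = |d^4_{1,-2}(β)|² = (-0.439472)² = 0.193136 (the z-rotation phases have unit modulus)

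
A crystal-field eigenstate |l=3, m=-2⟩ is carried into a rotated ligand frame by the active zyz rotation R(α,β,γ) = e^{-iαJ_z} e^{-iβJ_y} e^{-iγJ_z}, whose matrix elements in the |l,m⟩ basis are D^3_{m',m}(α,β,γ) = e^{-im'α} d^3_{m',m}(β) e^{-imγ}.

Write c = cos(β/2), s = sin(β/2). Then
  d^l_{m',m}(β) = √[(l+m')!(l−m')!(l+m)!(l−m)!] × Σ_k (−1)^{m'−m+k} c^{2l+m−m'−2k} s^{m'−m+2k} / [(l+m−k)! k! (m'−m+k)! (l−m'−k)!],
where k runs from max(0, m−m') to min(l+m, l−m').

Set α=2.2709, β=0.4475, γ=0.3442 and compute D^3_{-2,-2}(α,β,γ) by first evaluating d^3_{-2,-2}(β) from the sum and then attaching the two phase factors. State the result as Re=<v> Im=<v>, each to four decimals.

D^3_{-2,-2}(2.2709,0.4475,0.3442) = e^{-i·-2·2.2709}·d^3_{-2,-2}(0.4475)·e^{-i·-2·0.3442}. Compute d first:
c=cos(0.447500/2)=0.975072, s=sin(0.447500/2)=0.221888; N=√[1·120·1·120]=120.000000
The bounds max(0,m−m')=0 and min(l+m,l−m')=1 give 2 terms
  k=0: (−1)^0·120.0000/(120)·0.9751^6·0.2219^0 = +0.859450
  k=1: (−1)^1·120.0000/(24)·0.9751^4·0.2219^2 = -0.222527
d^3_{-2,-2}(0.4475) = +0.859450 -0.222527 = +0.636923
Phases: e^{-i·(-2)·2.2709}=-0.169763-0.985485i, e^{-i·(-2)·0.3442}=+0.772263+0.635302i ⇒ D=+0.315264-0.553425i

Re=0.3153 Im=-0.5534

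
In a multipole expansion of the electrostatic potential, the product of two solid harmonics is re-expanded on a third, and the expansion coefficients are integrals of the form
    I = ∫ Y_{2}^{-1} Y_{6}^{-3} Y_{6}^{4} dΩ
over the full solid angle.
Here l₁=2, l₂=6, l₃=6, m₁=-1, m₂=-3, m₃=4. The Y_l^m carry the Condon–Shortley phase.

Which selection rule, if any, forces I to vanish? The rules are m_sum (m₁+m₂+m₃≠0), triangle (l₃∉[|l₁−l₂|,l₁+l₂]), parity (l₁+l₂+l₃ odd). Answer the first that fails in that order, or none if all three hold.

none

Σmᵢ = 0  ✓
l₃∈[|l₁−l₂|,l₁+l₂]=[4,8], have l₃=6  ✓
Σlᵢ = 14 ⇒ even  ✓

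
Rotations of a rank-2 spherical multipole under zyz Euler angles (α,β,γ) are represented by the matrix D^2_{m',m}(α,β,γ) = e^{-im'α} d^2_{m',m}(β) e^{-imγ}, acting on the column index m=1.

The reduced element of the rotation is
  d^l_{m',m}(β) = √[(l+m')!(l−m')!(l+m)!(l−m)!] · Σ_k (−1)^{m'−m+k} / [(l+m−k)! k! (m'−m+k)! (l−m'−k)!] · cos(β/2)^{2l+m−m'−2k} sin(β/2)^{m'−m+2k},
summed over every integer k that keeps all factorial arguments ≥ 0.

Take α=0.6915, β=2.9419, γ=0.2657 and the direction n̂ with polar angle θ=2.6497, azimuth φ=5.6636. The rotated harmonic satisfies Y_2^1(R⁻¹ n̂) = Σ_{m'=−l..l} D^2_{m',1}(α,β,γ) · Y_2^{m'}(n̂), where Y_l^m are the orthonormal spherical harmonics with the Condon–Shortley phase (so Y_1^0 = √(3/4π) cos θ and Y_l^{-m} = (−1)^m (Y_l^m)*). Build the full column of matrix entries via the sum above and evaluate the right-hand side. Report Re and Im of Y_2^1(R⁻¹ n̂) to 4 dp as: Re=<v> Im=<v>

Need the full column D^2_{m',1} for m'=−2..2 at α=0.6915, β=2.9419, γ=0.2657.
cos(β/2)=0.099681, sin(β/2)=0.995019
d^2_{-2,1}: single k=3 term ⇒ +0.196397;  D = +0.086044+0.176545i
d^2_{-1,1}: k∈[2..3] ⇒ +0.029512 -0.980226 = -0.950714;  D = -0.865823-0.392692i
d^2_{0,1}: k∈[1..2] ⇒ +0.002414 -0.240536 = -0.238122;  D = -0.229766+0.062527i
d^2_{1,1}: k∈[0..1] ⇒ +0.000099 -0.029512 = -0.029414;  D = -0.016937+0.024048i
d^2_{2,1}: single k=0 term ⇒ -0.001971;  D = +0.000153+0.001965i
Y_2^{m'}(θ=2.6497,φ=5.6636) and Σ D·Y over m':
  (+0.0860+0.1765i)·(+0.0281+0.0815i)  (-0.8658-0.3927i)·(-0.2618-0.1868i)  (-0.2298+0.0625i)·(+0.4197+0.0000i)  (-0.0169+0.0240i)·(+0.2618-0.1868i)  (+0.0002+0.0020i)·(+0.0281-0.0815i)
Y_2^1(R⁻¹ n̂) = +0.045173+0.312228i

Re=0.0452 Im=0.3122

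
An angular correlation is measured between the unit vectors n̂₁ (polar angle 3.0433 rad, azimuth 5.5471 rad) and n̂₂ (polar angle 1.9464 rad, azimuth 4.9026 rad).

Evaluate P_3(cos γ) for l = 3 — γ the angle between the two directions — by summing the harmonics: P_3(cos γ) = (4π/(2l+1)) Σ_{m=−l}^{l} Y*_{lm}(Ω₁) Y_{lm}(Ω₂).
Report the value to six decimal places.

Expand P_3 via completeness: Σ_{m} conj(Y_{3,m}) at Ω₁ times Y_{3,m} at Ω₂ —
  m=-3: (-0.000235, -0.000317) × (-0.181445, -0.282686) = (-0.000047, 0.000124)  (running Σ = (-0.000047, 0.000124))
  m=-2: (-0.000964, 0.009747) × (0.301254, -0.120472) = (0.000884, 0.003053)  (running Σ = (0.000837, 0.003176))
  m=-1: (0.092885, -0.084148) × (-0.018597, -0.096588) = (-0.009855, -0.007407)  (running Σ = (-0.009018, -0.004230))
  m=0: (-0.724868, -0.000000) × (0.318574, 0.000000) = (-0.230924, -0.000000)  (running Σ = (-0.239943, -0.004230))
  m=1: (-0.092885, -0.084148) × (0.018597, -0.096588) = (-0.009855, 0.007407)  (running Σ = (-0.249798, 0.003176))
  m=2: (-0.000964, -0.009747) × (0.301254, 0.120472) = (0.000884, -0.003053)  (running Σ = (-0.248914, 0.000124))
  m=3: (0.000235, -0.000317) × (0.181445, -0.282686) = (-0.000047, -0.000124)  (running Σ = (-0.248961, 0.000000))
Accumulated sum (-0.248961, 0.000000); after 4π/(2l+1) scaling, (-0.446933, 0.000000) ⇒ P_3 = -0.446933

-0.446933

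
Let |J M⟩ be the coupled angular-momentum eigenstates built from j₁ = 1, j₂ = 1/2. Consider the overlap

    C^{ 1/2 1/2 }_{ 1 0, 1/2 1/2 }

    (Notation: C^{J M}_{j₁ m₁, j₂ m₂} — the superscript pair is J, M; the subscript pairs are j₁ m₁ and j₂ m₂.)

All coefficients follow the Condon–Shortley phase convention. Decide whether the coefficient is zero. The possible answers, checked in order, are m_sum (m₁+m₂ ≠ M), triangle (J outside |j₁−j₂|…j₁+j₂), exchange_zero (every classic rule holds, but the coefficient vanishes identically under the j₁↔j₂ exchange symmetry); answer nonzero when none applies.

m-sum: m₁+m₂ = 0+1/2 = 1/2, M = 1/2  ✓
triangle: |j₁−j₂| = 1/2 ≤ J = 1/2 ≤ j₁+j₂ = 3/2  ✓
exchange: j₁≠j₂ or m₁≠m₂ — the exchange symmetry imposes no constraint here
value check: CG = −√(1/3) = -0.577350 ≠ 0

nonzero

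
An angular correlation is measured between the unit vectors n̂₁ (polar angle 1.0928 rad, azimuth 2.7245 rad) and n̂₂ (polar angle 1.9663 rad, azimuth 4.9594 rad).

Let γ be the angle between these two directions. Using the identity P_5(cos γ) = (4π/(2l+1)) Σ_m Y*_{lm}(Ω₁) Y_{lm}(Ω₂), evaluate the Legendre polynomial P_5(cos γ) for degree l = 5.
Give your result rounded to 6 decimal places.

Summing Y*_{l m}(θ₁,φ₁)·Y_{l m}(θ₂,φ₂) over m ∈ [−5, 5]; prefactor 4π/(2·5+1) = 1.142397:
  [-5]  conj(Y_{5,-5})(Ω₁) = 0.12609 + 0.22297j ; Y_{5,-5}(Ω₂) = 0.29325 + 0.10233j ; Δ = 0.01416 + 0.07829j
  [-4]  conj(Y_{5,-4})(Ω₁) = -0.04088 - 0.41766j ; Y_{5,-4}(Ω₂) = -0.22566 + 0.34238j ; Δ = 0.15222 + 0.08025j
  [-3]  conj(Y_{5,-3})(Ω₁) = -0.06880 + 0.20794j ; Y_{5,-3}(Ω₂) = -0.06165 - 0.06737j ; Δ = 0.01825 - 0.00818j
  [-2]  conj(Y_{5,-2})(Ω₁) = -0.15079 + 0.16627j ; Y_{5,-2}(Ω₂) = -0.27155 + 0.14625j ; Δ = 0.01663 - 0.06720j
  [-1]  conj(Y_{5,-1})(Ω₁) = 0.26576 - 0.11776j ; Y_{5,-1}(Ω₂) = -0.04447 - 0.17637j ; Δ = -0.03259 - 0.04163j
  [+0]  conj(Y_{5,0})(Ω₁) = 0.16186 + 0.00000j ; Y_{5,0}(Ω₂) = -0.27024 + 0.00000j ; Δ = -0.04374 + 0.00000j
  [+1]  conj(Y_{5,1})(Ω₁) = -0.26576 - 0.11776j ; Y_{5,1}(Ω₂) = 0.04447 - 0.17637j ; Δ = -0.03259 + 0.04163j
  [+2]  conj(Y_{5,2})(Ω₁) = -0.15079 - 0.16627j ; Y_{5,2}(Ω₂) = -0.27155 - 0.14625j ; Δ = 0.01663 + 0.06720j
  [+3]  conj(Y_{5,3})(Ω₁) = 0.06880 + 0.20794j ; Y_{5,3}(Ω₂) = 0.06165 - 0.06737j ; Δ = 0.01825 + 0.00818j
  [+4]  conj(Y_{5,4})(Ω₁) = -0.04088 + 0.41766j ; Y_{5,4}(Ω₂) = -0.22566 - 0.34238j ; Δ = 0.15222 - 0.08025j
  [+5]  conj(Y_{5,5})(Ω₁) = -0.12609 + 0.22297j ; Y_{5,5}(Ω₂) = -0.29325 + 0.10233j ; Δ = 0.01416 - 0.07829j
Σ over m = 0.29361 - 0.00000j; ×(4π/11) → 0.33542 - 0.00000j. Real part: 0.335421

0.335421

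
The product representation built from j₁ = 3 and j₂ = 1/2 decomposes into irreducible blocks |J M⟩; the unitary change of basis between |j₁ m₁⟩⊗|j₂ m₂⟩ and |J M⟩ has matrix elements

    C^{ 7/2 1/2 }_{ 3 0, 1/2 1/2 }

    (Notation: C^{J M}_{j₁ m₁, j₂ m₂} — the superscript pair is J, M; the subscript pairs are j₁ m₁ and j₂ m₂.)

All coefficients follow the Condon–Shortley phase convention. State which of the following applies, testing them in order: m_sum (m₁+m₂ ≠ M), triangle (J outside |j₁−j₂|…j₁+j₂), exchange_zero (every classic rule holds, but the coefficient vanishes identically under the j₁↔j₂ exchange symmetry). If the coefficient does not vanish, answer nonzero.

nonzero

m-sum: m₁+m₂ = 0+1/2 = 1/2, M = 1/2  ✓
triangle: |j₁−j₂| = 5/2 ≤ J = 7/2 ≤ j₁+j₂ = 7/2  ✓
exchange: j₁≠j₂ or m₁≠m₂ — the exchange symmetry imposes no constraint here
value check: CG = +√(4/7) = +0.755929 ≠ 0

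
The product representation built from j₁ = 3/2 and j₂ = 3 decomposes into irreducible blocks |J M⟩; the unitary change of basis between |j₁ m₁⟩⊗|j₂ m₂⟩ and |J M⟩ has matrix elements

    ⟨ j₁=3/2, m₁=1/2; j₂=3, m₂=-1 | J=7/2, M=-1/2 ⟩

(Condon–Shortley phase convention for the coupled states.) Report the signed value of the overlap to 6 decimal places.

j₁+j₂−J=1  J+j₁−j₂=2  J−j₁+j₂=5  j₁+j₂+J+1=9
(j₁±m₁, j₂±m₂, J±M) = (2,1,2,4,3,4)
P² = 512/7
sum k=0..1:
  [0] +1/12 = 1/12
  [1] −1/48 = -1/48
S = 1/16
C² = P²·S² = 2/7 ; C = +0.534522

+0.534522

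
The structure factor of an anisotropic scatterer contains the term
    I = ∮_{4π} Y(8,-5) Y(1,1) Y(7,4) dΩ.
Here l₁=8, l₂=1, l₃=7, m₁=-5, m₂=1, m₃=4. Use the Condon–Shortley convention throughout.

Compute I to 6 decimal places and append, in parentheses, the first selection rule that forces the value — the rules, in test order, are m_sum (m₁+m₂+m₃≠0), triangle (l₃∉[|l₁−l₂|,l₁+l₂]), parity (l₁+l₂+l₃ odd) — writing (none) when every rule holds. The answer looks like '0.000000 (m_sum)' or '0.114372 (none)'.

Checks pass: Σm=0; 16 even; l₃=7∈[7,9].
(2·8+1)(2·1+1)(2·7+1) = 765
Δ: 2! 14! 0! / 17! → 1/2040
sum: t=1:−1/25401600 = -1/25401600
3j²(8 1 7; 0 0 0) = Δ·Π!·Σ² = 8/255  (sign +1)
sum: t=2:+1/479001600 = 1/479001600
3j²(8 1 7; -5 1 4) = Δ·Π!·Σ² = 13/340  (sign -1)
combine: 4πI² = 765·8/255·13/340 = 78/85
take √, sign -1: I = -0.27022959
No selection rule forces the value: the integral is nonzero (none).

-0.270230 (none)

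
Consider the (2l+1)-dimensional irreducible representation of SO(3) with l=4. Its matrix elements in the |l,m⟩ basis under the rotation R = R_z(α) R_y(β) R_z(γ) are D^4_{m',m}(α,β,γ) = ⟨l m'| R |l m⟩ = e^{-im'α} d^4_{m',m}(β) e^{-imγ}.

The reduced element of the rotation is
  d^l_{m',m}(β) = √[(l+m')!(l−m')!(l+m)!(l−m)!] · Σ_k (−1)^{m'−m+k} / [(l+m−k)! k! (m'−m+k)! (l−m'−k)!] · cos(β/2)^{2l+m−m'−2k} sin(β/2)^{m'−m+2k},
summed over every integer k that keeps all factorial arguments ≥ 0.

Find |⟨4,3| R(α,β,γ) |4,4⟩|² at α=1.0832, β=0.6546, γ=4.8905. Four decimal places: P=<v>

Split into d^4_{3,4}(β=0.6546) × two z-phases.
With c≡cos(β/2)=0.946914 and s≡sin(β/2)=0.321488, N=[5040·1·40320·1]^{1/2}=14255.272709
k∈{1} keeps every argument non-negative
  k=1: (−1)^0·14255.2727/(5040)·0.9469^7·0.3215^1 = +0.620701
d^4_{3,4}(0.6546) = +0.620701
|D^4_{3,4}|² = |d^4_{3,4}(β)|² = (+0.620701)² = 0.385269 (the z-rotation phases have unit modulus)

P=0.3853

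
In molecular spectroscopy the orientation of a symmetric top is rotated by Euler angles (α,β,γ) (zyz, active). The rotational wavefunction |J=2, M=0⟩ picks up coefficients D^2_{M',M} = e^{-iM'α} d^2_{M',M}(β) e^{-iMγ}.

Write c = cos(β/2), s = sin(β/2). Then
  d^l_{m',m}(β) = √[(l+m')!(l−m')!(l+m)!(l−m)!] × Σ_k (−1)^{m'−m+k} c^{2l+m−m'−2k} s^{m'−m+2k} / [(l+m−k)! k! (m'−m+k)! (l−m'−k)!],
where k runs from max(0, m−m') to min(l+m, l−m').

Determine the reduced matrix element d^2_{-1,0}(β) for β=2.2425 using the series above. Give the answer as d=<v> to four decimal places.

d=-0.5966

d^2_{-1,0}(β=2.2425) via the finite sum:
Half-angle: c=0.434557, s=0.900644. N=√(1·6·2·2)=4.898979
k: max(0,(0)−(-1))=1 … min(2+(0),2−(-1))=2
  k=1: (−1)^0·4.8990/(2)·0.4346^3·0.9006^1 = +0.181038
  k=2: (−1)^1·4.8990/(2)·0.4346^1·0.9006^3 = -0.777647
d^2_{-1,0}(2.2425) = +0.181038 -0.777647 = -0.596609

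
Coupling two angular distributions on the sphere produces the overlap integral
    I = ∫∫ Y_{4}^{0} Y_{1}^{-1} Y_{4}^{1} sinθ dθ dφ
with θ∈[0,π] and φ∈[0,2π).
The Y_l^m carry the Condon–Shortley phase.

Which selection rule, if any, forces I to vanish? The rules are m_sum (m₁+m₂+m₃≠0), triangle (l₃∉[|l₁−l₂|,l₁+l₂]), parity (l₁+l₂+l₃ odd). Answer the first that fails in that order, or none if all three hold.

azimuthal sum: 0 − 1 + 1 = 0  ✓
3 ≤ 4 ≤ 5 (triangle on l)  ✓
L = 4 + 1 + 4 = 9 (odd)  ✗

parity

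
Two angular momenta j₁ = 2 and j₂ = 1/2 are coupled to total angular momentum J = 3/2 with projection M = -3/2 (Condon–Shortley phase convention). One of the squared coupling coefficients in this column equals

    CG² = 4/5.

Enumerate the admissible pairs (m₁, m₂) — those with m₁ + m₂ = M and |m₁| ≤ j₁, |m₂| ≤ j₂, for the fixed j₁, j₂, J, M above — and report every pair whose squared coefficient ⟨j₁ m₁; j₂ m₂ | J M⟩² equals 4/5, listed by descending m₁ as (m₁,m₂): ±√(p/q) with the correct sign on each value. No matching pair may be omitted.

Admissible pairs with m₁+m₂ = M = -3/2: (-2,1/2), (-1,-1/2)
  (m₁,m₂)=(-1,-1/2): CG² = 1/5, CG = +√(1/5)
  (m₁,m₂)=(-2,1/2): CG² = 4/5, CG = −√(4/5)   ← matches the target
Pairs with CG² = 4/5: (-2,1/2): −√(4/5)

(-2,1/2): −√(4/5)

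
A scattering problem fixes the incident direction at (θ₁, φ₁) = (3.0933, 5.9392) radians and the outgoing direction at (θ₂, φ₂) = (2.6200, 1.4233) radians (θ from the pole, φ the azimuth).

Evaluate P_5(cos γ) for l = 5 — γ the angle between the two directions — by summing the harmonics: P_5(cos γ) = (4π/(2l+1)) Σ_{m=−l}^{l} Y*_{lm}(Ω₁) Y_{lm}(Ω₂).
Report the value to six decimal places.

Summing Y*_{l m}(θ₁,φ₁)·Y_{l m}(θ₂,φ₂) over m ∈ [−5, 5]; prefactor 4π/(2·5+1) = 1.142397:
  m=-5: Y*=-0.00000 - 0.00000j  Y=0.00958 - 0.01055j  product -0.00000 - 0.00000j
  m=-4: Y*=-0.00000 + 0.00001j  Y=-0.06517 - 0.04364j  product 0.00000 - 0.00000j
  m=-3: Y*=0.00016 - 0.00027j  Y=-0.10565 + 0.22297j  product 0.00004 + 0.00006j
  m=-2: Y*=-0.00607 + 0.00499j  Y=0.43812 + 0.13313j  product -0.00333 + 0.00138j
  m=-1: Y*=0.11550 - 0.04137j  Y=0.05495 - 0.36983j  product -0.00896 - 0.04499j
  m=+0: Y*=-0.91931 + 0.00000j  Y=0.20481 + 0.00000j  product -0.18828 + 0.00000j
  m=+1: Y*=-0.11550 - 0.04137j  Y=-0.05495 - 0.36983j  product -0.00896 + 0.04499j
  m=+2: Y*=-0.00607 - 0.00499j  Y=0.43812 - 0.13313j  product -0.00333 - 0.00138j
  m=+3: Y*=-0.00016 - 0.00027j  Y=0.10565 + 0.22297j  product 0.00004 - 0.00006j
  m=+4: Y*=-0.00000 - 0.00001j  Y=-0.06517 + 0.04364j  product 0.00000 + 0.00000j
  m=+5: Y*=0.00000 - 0.00000j  Y=-0.00958 - 0.01055j  product -0.00000 + 0.00000j
Total Σ_m = -0.21275 + 0.00000j. Multiply by 1.142397: -0.24305 + 0.00000j. P_5(cos γ) = -0.243050

-0.243050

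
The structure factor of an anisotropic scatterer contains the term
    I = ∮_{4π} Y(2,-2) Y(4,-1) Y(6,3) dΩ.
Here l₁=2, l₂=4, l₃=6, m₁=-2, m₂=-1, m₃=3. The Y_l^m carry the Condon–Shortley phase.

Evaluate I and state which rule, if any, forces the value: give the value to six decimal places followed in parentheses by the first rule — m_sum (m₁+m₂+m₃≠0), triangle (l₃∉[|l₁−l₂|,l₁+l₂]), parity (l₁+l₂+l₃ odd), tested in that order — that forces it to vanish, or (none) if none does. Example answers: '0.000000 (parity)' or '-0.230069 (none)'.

m-sum 0 ✓  L=12 even ✓  2≤6≤6 ✓
Π(2lᵢ+1) = 5×9×13 = 585
triangle coeff Δ(2,4,6) = 1/6435
Σ_t [0,0]: t=0:+1/2304 = 1/2304
(3j)²=5/143 [(2 4 6; 0 0 0)], sign=+1
Σ_t [0,0]: t=0:+1/17280 = 1/17280
(3j)²=14/715 [(2 4 6; -2 -1 3)], sign=-1
⇒ 4πI² = 630/1573
I = (-1)√(630/1573/(4π)) = -0.17852580
No selection rule forces the value: the integral is nonzero (none).

-0.178526 (none)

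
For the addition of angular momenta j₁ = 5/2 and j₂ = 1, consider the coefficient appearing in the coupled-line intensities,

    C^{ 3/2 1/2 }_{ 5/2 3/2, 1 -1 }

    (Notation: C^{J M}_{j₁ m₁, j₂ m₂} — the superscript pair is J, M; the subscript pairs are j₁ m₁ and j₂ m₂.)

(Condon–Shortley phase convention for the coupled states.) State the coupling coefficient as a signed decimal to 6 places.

j₁+j₂−J=2  J+j₁−j₂=3  J−j₁+j₂=0  j₁+j₂+J+1=6
(j₁±m₁, j₂±m₂, J±M) = (4,1,0,2,2,1)
P² = 32/5
sum k=0..0:
  [0] +1/4 = 1/4
S = 1/4
C² = P²·S² = 2/5 ; C = +0.632456

+0.632456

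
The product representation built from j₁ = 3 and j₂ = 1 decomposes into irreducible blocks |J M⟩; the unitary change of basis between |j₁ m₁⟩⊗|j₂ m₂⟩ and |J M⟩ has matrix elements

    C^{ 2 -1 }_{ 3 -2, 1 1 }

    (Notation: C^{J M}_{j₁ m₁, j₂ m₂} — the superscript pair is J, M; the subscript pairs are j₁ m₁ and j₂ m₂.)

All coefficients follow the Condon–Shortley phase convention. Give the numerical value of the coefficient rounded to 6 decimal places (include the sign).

+0.690066  (= +√(10/21))

√[5·2!4!0!/7! · 1!5!2!0!1!3!] = √(480/7)
  +(−1)^2/∏(2,0,3,0,1,0)! = 1/12  (running 1/12)
⟨..|..⟩ = √(480/7)·(1/12) = +0.690066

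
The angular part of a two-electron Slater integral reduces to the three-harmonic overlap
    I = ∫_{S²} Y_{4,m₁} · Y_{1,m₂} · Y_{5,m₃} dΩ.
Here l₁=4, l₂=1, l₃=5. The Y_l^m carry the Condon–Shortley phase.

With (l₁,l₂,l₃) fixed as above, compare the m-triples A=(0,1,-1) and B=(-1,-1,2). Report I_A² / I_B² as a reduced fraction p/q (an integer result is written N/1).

l's match ⇒ only the (l;m) 3-j factors differ between A and B.
A: triangle coeff Δ(4,1,5) = 1/495; Σ_t [0,0]: t=0:+1/1152 = 1/1152; (3j)²=1/33 [(4 1 5; 0 1 -1)], sign=+1
B: triangle coeff Δ(4,1,5) = 1/495; Σ_t [0,0]: t=0:+1/1440 = 1/1440; (3j)²=7/165 [(4 1 5; -1 -1 2)], sign=-1
I_A²/I_B² = (1/33)/(7/165) = 5/7

5/7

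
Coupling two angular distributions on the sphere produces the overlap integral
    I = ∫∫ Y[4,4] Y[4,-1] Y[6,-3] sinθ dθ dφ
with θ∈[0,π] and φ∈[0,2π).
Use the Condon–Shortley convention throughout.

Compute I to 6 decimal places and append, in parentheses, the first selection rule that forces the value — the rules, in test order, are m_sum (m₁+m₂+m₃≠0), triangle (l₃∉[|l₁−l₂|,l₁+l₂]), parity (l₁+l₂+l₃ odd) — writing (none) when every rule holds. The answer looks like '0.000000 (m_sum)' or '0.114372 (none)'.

Checks pass: Σm=0; 14 even; l₃=6∈[0,8].
(2·4+1)(2·4+1)(2·6+1) = 1053
Δ: 2! 6! 6! / 15! → 1/1261260
sum: t=0:+1/4608 t=1:−1/1296 t=2:+1/4608 = -7/20736
3j²(4 4 6; 0 0 0) = Δ·Π!·Σ² = 20/1287  (sign -1)
sum: t=0:+1/51840 = 1/51840
3j²(4 4 6; 4 -1 -3) = Δ·Π!·Σ² = 8/429  (sign -1)
combine: 4πI² = 1053·20/1287·8/429 = 480/1573
take √, sign +1: I = 0.15583009
No selection rule forces the value: the integral is nonzero (none).

0.155830 (none)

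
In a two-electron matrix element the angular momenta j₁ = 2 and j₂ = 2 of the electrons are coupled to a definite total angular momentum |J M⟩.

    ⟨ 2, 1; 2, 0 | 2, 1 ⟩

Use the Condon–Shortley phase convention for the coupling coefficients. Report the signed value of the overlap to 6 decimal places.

−√(1/14) ≈ -0.267261

triangle: 2!×2!×2!/7! = 8/5040
(j±m)!: 3!×1!×2!×2!×3!×1! = 144
prefactor² = (2J+1)×Δ×N² = 8/7
  k=0: +1/(0!×2!×1!×2!×1!×0!) = 1/4
  k=1: −1/(1!×1!×0!×1!×2!×1!) = -1/2
Σ = -1/4  ⇒  CG² = 8/7×(-1/4)² = 1/14
CG = −√(1/14) = -0.267261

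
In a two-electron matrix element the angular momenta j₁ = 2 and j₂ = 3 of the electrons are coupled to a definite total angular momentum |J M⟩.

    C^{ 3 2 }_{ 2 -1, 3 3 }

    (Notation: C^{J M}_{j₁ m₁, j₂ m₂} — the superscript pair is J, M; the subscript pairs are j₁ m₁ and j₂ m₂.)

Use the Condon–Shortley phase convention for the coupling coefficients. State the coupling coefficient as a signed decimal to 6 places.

+0.645497  (= +√(5/12))

triangle: 2!·2!·4!/9! = 96/362880
(j±m)!: 1!·3!·6!·0!·5!·1! = 518400
prefactor² = (2J+1)·Δ·N² = 960
  k=2: +1/(2!·0!·1!·4!·1!·0!) = 1/48
Σ = 1/48  ⇒  CG² = 960·(1/48)² = 5/12
CG = +√(5/12) = +0.645497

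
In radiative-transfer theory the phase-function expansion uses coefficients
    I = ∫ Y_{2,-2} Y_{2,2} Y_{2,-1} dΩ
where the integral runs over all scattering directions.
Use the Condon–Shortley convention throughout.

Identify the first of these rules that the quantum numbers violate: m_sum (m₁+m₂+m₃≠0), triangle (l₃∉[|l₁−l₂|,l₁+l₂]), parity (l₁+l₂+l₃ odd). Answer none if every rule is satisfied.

m_sum

azimuthal sum: -2 + 2 − 1 = -1  ✗
0 ≤ 2 ≤ 4 (triangle on l)
L = 2 + 2 + 2 = 6 (even)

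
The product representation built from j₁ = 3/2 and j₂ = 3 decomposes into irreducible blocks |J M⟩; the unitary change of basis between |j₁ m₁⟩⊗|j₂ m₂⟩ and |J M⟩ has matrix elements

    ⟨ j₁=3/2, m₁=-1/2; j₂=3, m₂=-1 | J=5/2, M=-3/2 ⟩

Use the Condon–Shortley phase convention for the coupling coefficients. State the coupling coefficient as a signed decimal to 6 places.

√[6·2!1!4!/8! · 1!2!2!4!1!4!] = √(576/35)
  +(−1)^1/∏(1,1,1,1,0,3)! = -1/6  (running -1/6)
  +(−1)^2/∏(2,0,0,0,1,4)! = 1/48  (running -7/48)
⟨..|..⟩ = √(576/35)·(-7/48) = -0.591608

−√(7/20) = -0.591608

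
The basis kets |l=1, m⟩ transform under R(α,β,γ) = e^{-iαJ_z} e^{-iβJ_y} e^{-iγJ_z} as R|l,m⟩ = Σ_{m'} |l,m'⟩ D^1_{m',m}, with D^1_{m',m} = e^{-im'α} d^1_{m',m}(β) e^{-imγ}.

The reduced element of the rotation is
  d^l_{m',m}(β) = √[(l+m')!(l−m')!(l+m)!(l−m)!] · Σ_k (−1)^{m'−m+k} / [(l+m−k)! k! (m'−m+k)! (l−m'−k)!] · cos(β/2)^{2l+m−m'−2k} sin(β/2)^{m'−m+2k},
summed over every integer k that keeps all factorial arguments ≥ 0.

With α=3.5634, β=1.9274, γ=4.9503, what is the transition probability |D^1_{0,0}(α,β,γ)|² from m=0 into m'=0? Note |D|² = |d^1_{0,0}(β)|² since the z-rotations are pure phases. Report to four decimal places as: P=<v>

D^1_{0,0}(3.5634,1.9274,4.9503) = e^{-i·0·3.5634}·d^1_{0,0}(1.9274)·e^{-i·0·4.9503}. Compute d first:
With c≡cos(β/2)=0.570485 and s≡sin(β/2)=0.821308, N=[1·1·1·1]^{1/2}=1.000000
k∈{0,1} keeps every argument non-negative
  k=0: (−1)^0·1.0000/(1)·0.5705^2·0.8213^0 = +0.325453
  k=1: (−1)^1·1.0000/(1)·0.5705^0·0.8213^2 = -0.674547
d^1_{0,0}(1.9274) = +0.325453 -0.674547 = -0.349094
|D^1_{0,0}|² = |d^1_{0,0}(β)|² = (-0.349094)² = 0.121866 (the z-rotation phases have unit modulus)

P=0.1219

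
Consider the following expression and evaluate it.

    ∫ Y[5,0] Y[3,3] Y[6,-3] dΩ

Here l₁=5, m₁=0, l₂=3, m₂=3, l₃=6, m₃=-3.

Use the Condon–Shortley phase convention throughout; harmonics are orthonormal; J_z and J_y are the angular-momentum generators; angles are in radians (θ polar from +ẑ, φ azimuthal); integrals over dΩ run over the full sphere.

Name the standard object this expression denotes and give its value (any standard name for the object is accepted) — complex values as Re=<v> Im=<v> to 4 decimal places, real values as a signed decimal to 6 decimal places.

This is a Gaunt coefficient — the integral of a triple product of spherical harmonics over the sphere.
m-sum 0 ✓  L=14 even ✓  2≤6≤8 ✓
Π(2lᵢ+1) = 11×7×13 = 1001
triangle coeff Δ(5,3,6) = 1/675675
Σ_t [0,2]: t=0:+1/8640 t=1:−1/2304 t=2:+1/8640 = -7/34560
(3j)²=7/429 [(5 3 6; 0 0 0)], sign=-1
Σ_t [2,2]: t=2:+1/34560 = 1/34560
(3j)²=4/143 [(5 3 6; 0 3 -3)], sign=-1
⇒ 4πI² = 196/429
I = (+1)√(196/429/(4π)) = 0.19067531

Gaunt coefficient, +0.190675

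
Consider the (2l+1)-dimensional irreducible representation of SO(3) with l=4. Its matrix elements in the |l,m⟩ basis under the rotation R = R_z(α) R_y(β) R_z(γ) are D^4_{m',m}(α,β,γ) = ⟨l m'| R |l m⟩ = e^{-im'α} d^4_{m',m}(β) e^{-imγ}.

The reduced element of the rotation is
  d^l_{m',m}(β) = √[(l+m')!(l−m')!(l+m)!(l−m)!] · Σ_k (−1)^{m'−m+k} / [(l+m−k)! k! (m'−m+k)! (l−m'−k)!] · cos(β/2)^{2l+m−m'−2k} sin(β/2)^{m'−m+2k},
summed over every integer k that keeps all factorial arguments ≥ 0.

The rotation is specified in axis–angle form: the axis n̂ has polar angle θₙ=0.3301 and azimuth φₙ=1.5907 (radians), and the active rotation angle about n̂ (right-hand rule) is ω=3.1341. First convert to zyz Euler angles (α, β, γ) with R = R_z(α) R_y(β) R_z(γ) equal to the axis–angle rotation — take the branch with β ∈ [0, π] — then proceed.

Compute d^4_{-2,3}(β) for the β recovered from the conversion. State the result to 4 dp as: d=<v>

Axis–angle → zyz. n̂ = (sinθₙcosφₙ, sinθₙsinφₙ, cosθₙ) = (-0.006451, +0.324073, +0.946010), ω = 3.1341.
R = I cosω + sinω [n̂]ₓ + (1−cosω) n̂n̂ᵀ gives
  R = [-0.999889, -0.011269, -0.009777; +0.002907, -0.789928, +0.613193; -0.014634, +0.613096, +0.789873]
β = atan2(√(R₁₃²+R₂₃²), R₃₃) = 0.660195; α = atan2(R₂₃, R₁₃) mod 2π = 1.586740; γ = atan2(R₃₂, −R₃₁) mod 2π = 1.546933
d^4_{-2,3}(β=0.6602) via the finite sum:
With c≡cos(β/2)=0.946011 and s≡sin(β/2)=0.324135, N=[2·720·5040·1]^{1/2}=2693.993318
k∈{5,6} keeps every argument non-negative
  k=5: (−1)^0·2693.9933/(240)·0.9460^3·0.3241^5 = +0.034002
  k=6: (−1)^1·2693.9933/(720)·0.9460^1·0.3241^7 = -0.001331
d^4_{-2,3}(0.6602) = +0.034002 -0.001331 = +0.032671

d=0.0327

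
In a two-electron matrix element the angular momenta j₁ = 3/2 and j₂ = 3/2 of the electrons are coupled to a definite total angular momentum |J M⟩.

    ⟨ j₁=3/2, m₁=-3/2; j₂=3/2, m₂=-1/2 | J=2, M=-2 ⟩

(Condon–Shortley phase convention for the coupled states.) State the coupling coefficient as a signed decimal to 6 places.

-0.707107  (= −√(1/2))

j₁+j₂−J=1  J+j₁−j₂=2  J−j₁+j₂=2  j₁+j₂+J+1=6
(j₁±m₁, j₂±m₂, J±M) = (0,3,1,2,0,4)
P² = 8
sum k=1..1:
  [1] −1/4 = -1/4
S = -1/4
C² = P²·S² = 1/2 ; C = -0.707107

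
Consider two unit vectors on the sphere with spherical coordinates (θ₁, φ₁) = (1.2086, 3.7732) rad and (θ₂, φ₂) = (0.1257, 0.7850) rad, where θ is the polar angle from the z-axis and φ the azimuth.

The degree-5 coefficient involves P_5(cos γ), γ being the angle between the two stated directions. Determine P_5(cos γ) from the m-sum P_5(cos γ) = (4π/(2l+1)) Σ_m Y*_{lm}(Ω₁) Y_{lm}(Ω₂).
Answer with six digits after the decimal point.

0.333078

Summing Y*_{l m}(θ₁,φ₁)·Y_{l m}(θ₂,φ₂) over m ∈ [−5, 5]; prefactor 4π/(2·5+1) = 1.142397:
  m=-5: Y*=+0.331835+0.005457i  Y=-0.000010+0.000010i  product -0.000003+0.000003i
  m=-4: Y*=-0.324766+0.229490i  Y=-0.000360-0.000001i  product +0.000117-0.000082i
  m=-3: Y*=+0.011703-0.034845i  Y=-0.003783-0.003792i  product -0.000176+0.000087i
  m=-2: Y*=-0.099101-0.311969i  Y=+0.000041-0.051608i  product -0.016104+0.005102i
  m=-1: Y*=+0.103136+0.075452i  Y=+0.214880-0.214709i  product +0.038362-0.005931i
  m=+0: Y*=+0.298551-0.000000i  Y=+0.827902+0.000000i  product +0.247171+0.000000i
  m=+1: Y*=-0.103136+0.075452i  Y=-0.214880-0.214709i  product +0.038362+0.005931i
  m=+2: Y*=-0.099101+0.311969i  Y=+0.000041+0.051608i  product -0.016104-0.005102i
  m=+3: Y*=-0.011703-0.034845i  Y=+0.003783-0.003792i  product -0.000176-0.000087i
  m=+4: Y*=-0.324766-0.229490i  Y=-0.000360+0.000001i  product +0.000117+0.000082i
  m=+5: Y*=-0.331835+0.005457i  Y=+0.000010+0.000010i  product -0.000003-0.000003i
Accumulated sum +0.291561-0.000000i; after 4π/(2l+1) scaling, +0.333078-0.000000i ⇒ P_5 = 0.333078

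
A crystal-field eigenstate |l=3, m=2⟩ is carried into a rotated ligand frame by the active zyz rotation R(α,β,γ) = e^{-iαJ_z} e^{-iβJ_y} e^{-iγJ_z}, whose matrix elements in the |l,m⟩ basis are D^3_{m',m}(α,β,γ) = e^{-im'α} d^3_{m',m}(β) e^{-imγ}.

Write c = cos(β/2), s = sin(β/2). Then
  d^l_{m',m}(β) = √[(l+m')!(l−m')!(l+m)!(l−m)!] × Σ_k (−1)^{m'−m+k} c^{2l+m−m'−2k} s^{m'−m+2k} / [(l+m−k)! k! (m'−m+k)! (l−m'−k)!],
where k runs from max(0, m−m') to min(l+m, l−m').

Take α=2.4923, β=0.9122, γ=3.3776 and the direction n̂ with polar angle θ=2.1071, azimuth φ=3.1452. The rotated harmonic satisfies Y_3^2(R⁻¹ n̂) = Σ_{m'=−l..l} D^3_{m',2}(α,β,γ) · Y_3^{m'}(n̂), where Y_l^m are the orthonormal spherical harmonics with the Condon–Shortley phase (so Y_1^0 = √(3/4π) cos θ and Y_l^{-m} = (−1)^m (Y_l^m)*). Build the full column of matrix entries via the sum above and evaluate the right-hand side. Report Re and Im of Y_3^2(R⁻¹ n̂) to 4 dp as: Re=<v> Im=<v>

Need the full column D^3_{m',2} for m'=−3..3 at α=2.4923, β=0.9122, γ=3.3776.
cos(β/2)=0.897777, sin(β/2)=0.440450
d^3_{-3,2}: single k=5 term ⇒ +0.036453;  D = +0.027364+0.024083i
d^3_{-2,2}: k∈[4..5] ⇒ +0.151668 -0.007301 = +0.144367;  D = -0.028654-0.141495i
d^3_{-1,2}: k∈[3..4] ⇒ +0.391044 -0.047060 = +0.343984;  D = -0.149463+0.309816i
d^3_{0,2}: k∈[2..3] ⇒ +0.690285 -0.166144 = +0.524141;  D = +0.466828-0.238317i
d^3_{1,2}: k∈[1..2] ⇒ +0.812343 -0.391044 = +0.421299;  D = -0.414696-0.074296i
d^3_{2,2}: k∈[0..1] ⇒ +0.523614 -0.630141 = -0.106527;  D = -0.072162-0.078363i
d^3_{3,2}: single k=0 term ⇒ -0.629238;  D = +0.059646+0.626405i
Y_3^{m'}(θ=2.1071,φ=3.1452) and Σ D·Y over m':
  (+0.0274+0.0241i)·(-0.2650+0.0029i)  (-0.0287-0.1415i)·(-0.3858+0.0028i)  (-0.1495+0.3098i)·(-0.0848+0.0003i)  (+0.4668-0.2383i)·(+0.3231+0.0000i)  (-0.4147-0.0743i)·(+0.0848+0.0003i)  (-0.0722-0.0784i)·(-0.3858-0.0028i)  (+0.0596+0.6264i)·(+0.2650+0.0029i)
Y_3^2(R⁻¹ n̂) = +0.174031+0.135047i

Re=0.1740 Im=0.1350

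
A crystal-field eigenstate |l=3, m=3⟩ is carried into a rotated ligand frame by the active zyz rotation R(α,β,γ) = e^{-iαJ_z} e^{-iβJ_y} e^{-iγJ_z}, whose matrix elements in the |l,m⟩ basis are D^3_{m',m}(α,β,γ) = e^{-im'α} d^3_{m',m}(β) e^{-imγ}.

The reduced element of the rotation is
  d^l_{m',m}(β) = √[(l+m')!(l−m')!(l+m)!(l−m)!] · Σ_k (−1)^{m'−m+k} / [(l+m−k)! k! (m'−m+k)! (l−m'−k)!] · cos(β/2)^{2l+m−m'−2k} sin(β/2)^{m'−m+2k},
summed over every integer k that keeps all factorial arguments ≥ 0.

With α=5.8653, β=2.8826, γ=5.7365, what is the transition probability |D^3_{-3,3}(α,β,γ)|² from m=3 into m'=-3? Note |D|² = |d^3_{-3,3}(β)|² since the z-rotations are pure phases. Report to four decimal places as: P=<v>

P=0.9040

D^3_{-3,3}(5.8653,2.8826,5.7365) = e^{-i·-3·5.8653}·d^3_{-3,3}(2.8826)·e^{-i·3·5.7365}. Compute d first:
Half-angle: c=0.129135, s=0.991627. N=√(1·720·720·1)=720.000000
The bounds max(0,m−m')=6 and min(l+m,l−m')=6 give 1 term
  k=6: (−1)^0·720.0000/(720)·0.1291^0·0.9916^6 = +0.950802
d^3_{-3,3}(2.8826) = +0.950802
|D^3_{-3,3}|² = |d^3_{-3,3}(β)|² = (+0.950802)² = 0.904025 (the z-rotation phases have unit modulus)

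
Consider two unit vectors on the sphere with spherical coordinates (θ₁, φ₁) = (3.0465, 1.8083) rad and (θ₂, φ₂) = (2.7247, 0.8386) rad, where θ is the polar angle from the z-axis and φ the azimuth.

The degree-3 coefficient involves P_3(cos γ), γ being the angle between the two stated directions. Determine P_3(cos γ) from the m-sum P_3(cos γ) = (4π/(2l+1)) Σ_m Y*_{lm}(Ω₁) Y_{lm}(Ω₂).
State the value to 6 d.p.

0.625715

Addition theorem: P_3(cos γ) = (4π/7) Σ_m Y*_{lm}(Ω₁) Y_{lm}(Ω₂), m = −3…3:
  term(m=-3) = -0.00001 + 0.00000j   from Y*(Ω₁)=0.00023 - 0.00027j, Y(Ω₂)=-0.02245 - 0.01623j
  term(m=-2) = -0.00051 + 0.00131j   from Y*(Ω₁)=0.00816 + 0.00419j, Y(Ω₂)=0.01627 + 0.15235j
  term(m=-1) = 0.02856 + 0.04165j   from Y*(Ω₁)=-0.02855 + 0.11795j, Y(Ω₂)=0.27821 - 0.30951j
  term(m=+0) = 0.29245 + 0.00000j   from Y*(Ω₁)=-0.72624 + 0.00000j, Y(Ω₂)=-0.40270 + 0.00000j
  term(m=+1) = 0.02856 - 0.04165j   from Y*(Ω₁)=0.02855 + 0.11795j, Y(Ω₂)=-0.27821 - 0.30951j
  term(m=+2) = -0.00051 - 0.00131j   from Y*(Ω₁)=0.00816 - 0.00419j, Y(Ω₂)=0.01627 - 0.15235j
  term(m=+3) = -0.00001 - 0.00000j   from Y*(Ω₁)=-0.00023 - 0.00027j, Y(Ω₂)=0.02245 - 0.01623j
Accumulated sum 0.34855 - 0.00000j; after 4π/(2l+1) scaling, 0.62571 - 0.00000j ⇒ P_3 = 0.625715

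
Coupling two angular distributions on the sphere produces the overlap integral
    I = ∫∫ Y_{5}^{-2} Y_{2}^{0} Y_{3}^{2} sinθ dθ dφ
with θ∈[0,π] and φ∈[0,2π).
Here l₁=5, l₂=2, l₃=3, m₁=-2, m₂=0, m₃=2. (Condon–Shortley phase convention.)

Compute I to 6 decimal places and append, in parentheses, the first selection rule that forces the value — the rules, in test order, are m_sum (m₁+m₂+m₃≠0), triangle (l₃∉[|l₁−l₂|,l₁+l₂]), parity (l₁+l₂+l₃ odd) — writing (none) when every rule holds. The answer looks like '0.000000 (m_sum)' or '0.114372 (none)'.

0.190188 (none)

Rules hold: Σm=0, L=10 even, 3≤3≤7.
N = 11·5·7 = 385
Δ = 4!·6!·0!/11! = 1/2310
Racah Σ t=2..2: t=2:+1/144 = 1/144
⇒ 3j(5 2 3; 0 0 0)² = 10/231, sgn -1
Racah Σ t=2..2: t=2:+1/480 = 1/480
⇒ 3j(5 2 3; -2 0 2)² = 3/110, sgn -1
4πI² = N·(3j₀)²·(3jₘ)² = 5/11
I = +1·√(0.454545/4π) = 0.19018827
No selection rule forces the value: the integral is nonzero (none).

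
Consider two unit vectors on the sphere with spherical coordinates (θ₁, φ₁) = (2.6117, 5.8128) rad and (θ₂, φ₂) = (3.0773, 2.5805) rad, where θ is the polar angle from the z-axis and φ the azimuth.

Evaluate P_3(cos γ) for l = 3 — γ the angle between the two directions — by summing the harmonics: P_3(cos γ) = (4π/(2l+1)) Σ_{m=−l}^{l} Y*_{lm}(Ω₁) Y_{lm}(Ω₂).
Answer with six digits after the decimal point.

0.179851

Addition theorem: P_3(cos γ) = (4π/7) Σ_m Y*_{lm}(Ω₁) Y_{lm}(Ω₂), m = −3…3:
  m=-3: (0.008564, -0.053189) × (0.000012, -0.000110) = (-0.000006, -0.000002)  (running Σ = (-0.000006, -0.000002))
  m=-2: (-0.132728, 0.182031) × (-0.001826, -0.003793) = (0.000933, 0.000171)  (running Σ = (0.000927, 0.000170))
  m=-1: (0.396439, -0.201570) × (-0.069958, -0.043967) = (-0.036596, -0.003329)  (running Σ = (-0.035669, -0.003159))
  m=0: (-0.232692, -0.000000) × (-0.737124, 0.000000) = (0.171523, 0.000000)  (running Σ = (0.135854, -0.003159))
  m=1: (-0.396439, -0.201570) × (0.069958, -0.043967) = (-0.036596, 0.003329)  (running Σ = (0.099258, 0.000170))
  m=2: (-0.132728, -0.182031) × (-0.001826, 0.003793) = (0.000933, -0.000171)  (running Σ = (0.100191, -0.000002))
  m=3: (-0.008564, -0.053189) × (-0.000012, -0.000110) = (-0.000006, 0.000002)  (running Σ = (0.100185, 0.000000))
Accumulated sum (0.100185, 0.000000); after 4π/(2l+1) scaling, (0.179851, 0.000000) ⇒ P_3 = 0.179851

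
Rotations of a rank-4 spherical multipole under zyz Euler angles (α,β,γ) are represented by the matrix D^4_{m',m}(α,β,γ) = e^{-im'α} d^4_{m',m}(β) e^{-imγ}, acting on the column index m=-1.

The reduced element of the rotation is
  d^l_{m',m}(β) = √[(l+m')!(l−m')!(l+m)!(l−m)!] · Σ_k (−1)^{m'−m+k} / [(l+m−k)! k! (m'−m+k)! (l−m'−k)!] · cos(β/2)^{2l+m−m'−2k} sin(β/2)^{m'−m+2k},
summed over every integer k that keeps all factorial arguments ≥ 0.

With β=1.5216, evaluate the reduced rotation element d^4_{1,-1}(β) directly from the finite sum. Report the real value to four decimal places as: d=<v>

d=-0.3852

d^4_{1,-1}(β=1.5216) via the finite sum:
Half-angle: c=0.724285, s=0.689501. N=√(120·6·6·120)=720.000000
The bounds max(0,m−m')=0 and min(l+m,l−m')=3 give 4 terms
  k=0: (−1)^2·720.0000/(72)·0.7243^6·0.6895^2 = +0.686318
  k=1: (−1)^3·720.0000/(24)·0.7243^4·0.6895^4 = -1.865942
  k=2: (−1)^4·720.0000/(48)·0.7243^2·0.6895^6 = +0.845512
  k=3: (−1)^5·720.0000/(720)·0.7243^0·0.6895^8 = -0.051083
d^4_{1,-1}(1.5216) = +0.686318 -1.865942 +0.845512 -0.051083 = -0.385196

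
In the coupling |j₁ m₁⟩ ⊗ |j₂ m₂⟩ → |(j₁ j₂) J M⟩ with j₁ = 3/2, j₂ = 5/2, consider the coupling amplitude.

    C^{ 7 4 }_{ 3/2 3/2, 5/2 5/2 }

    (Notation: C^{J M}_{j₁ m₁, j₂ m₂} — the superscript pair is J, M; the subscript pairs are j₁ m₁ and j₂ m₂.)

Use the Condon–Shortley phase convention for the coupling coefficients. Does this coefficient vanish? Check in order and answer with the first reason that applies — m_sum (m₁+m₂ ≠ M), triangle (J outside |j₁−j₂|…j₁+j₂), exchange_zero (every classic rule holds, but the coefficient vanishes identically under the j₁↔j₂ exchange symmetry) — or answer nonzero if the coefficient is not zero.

m-sum: m₁+m₂ = 3/2+5/2 = 4, M = 4  ✓
triangle: need |j₁−j₂| ≤ J ≤ j₁+j₂, i.e. J ∈ [1, 4]; J = 7 is outside ✗ ⇒ coefficient is 0

triangle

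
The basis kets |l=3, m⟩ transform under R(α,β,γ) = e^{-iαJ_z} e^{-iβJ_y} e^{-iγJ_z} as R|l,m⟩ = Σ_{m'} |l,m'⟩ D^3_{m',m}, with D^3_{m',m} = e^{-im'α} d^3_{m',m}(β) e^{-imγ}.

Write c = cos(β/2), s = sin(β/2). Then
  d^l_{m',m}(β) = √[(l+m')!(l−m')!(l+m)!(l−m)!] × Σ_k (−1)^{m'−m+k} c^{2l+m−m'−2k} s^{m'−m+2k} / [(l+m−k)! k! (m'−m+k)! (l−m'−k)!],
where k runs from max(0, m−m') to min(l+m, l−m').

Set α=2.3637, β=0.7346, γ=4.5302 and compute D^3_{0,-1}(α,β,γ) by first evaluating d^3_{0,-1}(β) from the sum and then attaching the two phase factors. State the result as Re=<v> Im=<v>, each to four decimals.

Re=0.0922 Im=0.5005

D^3_{0,-1}(2.3637,0.7346,4.5302) = e^{-i·0·2.3637}·d^3_{0,-1}(0.7346)·e^{-i·-1·4.5302}. Compute d first:
Half-angle: c=0.933300, s=0.359097. N=√(6·6·2·24)=41.569219
k: max(0,(-1)−(0))=0 … min(3+(-1),3−(0))=2
  k=0: (−1)^1·41.5692/(12)·0.9333^5·0.3591^1 = -0.880865
  k=1: (−1)^2·41.5692/(4)·0.9333^3·0.3591^3 = +0.391211
  k=2: (−1)^3·41.5692/(12)·0.9333^1·0.3591^5 = -0.019305
d^3_{0,-1}(0.7346) = -0.880865 +0.391211 -0.019305 = -0.508959
Phases: e^{-i·(0)·2.3637}=+1.000000+0.000000i, e^{-i·(-1)·4.5302}=-0.181183-0.983449i ⇒ D=+0.092215+0.500535i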